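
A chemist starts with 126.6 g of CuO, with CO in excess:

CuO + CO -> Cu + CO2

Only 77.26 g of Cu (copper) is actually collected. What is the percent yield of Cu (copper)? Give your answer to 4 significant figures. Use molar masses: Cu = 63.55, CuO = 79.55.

76.39 %

n(CuO) = 126.60 g / 79.55 g/mol = 1.5915 mol.
From the equation the CuO:Cu mole ratio is 1:1, so n(Cu) = 1.5915 × 1/1 = 1.5915 mol.
Mass of Cu = 1.5915 mol × 63.55 g/mol = 101.14 g.
This is the theoretical yield. Percent yield = 77.26 g / 101.14 g × 100% = 76.392%.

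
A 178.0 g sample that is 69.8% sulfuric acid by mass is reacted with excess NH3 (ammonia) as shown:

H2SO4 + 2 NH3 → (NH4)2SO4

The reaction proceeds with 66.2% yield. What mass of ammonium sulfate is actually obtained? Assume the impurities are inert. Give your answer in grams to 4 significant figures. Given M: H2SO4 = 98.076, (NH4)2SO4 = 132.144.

110.8 g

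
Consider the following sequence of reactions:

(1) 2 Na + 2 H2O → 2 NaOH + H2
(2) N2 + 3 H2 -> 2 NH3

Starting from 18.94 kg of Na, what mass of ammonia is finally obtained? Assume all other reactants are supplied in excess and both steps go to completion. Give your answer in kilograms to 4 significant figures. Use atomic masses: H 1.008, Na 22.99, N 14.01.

4.678 kg

M(Na) = 22.99 g/mol.
M(NH3) = 14.01 + 3(1.008) = 17.034 g/mol.
18.94 kg = 18940 g.
n(Na) = 18940 / 22.99 = 823.84 mol.
Step 1 gives a 2:1 ratio of Na to H2, so n(H2) = 411.92 mol.
In step 2 the H2:NH3 ratio is 3:2, so n(NH3) = 274.61 mol.
Mass of NH3 = 274.61 × 17.034 = 4677.7 g = 4.678 kg.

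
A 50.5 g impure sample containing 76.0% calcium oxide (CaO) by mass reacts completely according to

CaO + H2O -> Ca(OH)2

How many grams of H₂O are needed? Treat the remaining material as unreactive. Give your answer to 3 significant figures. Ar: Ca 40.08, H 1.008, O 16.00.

Mass of pure CaO = 50.5 g × 0.760 = 38.38 g.
M(CaO) = 40.08 + 16.00 = 56.08 g/mol.
M(H2O) = 2(1.008) + 16.00 = 18.016 g/mol.
n(CaO) = 38.38 g / 56.08 g/mol = 0.6844 mol.
From the equation the CaO:H2O mole ratio is 1:1, so n(H2O) = 0.6844 × 1/1 = 0.6844 mol.
Mass of H2O = 0.6844 mol × 18.016 g/mol = 12.33 g.

12.3 g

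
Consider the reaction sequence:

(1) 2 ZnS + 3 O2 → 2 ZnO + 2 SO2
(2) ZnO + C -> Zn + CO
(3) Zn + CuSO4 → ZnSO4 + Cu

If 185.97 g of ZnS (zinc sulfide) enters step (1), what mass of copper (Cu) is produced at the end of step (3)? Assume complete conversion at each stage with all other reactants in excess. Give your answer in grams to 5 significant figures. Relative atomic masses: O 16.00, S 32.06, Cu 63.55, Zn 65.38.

121.29 g

M(ZnS) = 65.38 + 32.06 = 97.44 g/mol.
M(Cu) = 63.55 g/mol.
n(ZnS) = 185.97 / 97.44 = 1.90856 mol.
Reaction (1): ZnS→ZnO ratio 2:2 ⇒ n(ZnO) = 1.90856 mol.
Reaction (2): ZnO→Zn ratio 1:1 ⇒ n(Zn) = 1.90856 mol.
Reaction (3): Zn→Cu ratio 1:1 ⇒ n(Cu) = 1.90856 mol.
Mass of Cu = 1.90856 × 63.55 = 121.289 g.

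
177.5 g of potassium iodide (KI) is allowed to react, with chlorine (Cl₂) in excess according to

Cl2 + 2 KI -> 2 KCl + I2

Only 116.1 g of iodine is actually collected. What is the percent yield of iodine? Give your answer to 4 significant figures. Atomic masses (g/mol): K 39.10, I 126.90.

M(KI) = 39.10 + 126.90 = 166.00 g/mol.
M(I2) = 2(126.90) = 253.80 g/mol.
n(KI) = 177.50 g / 166.00 g/mol = 1.0693 mol.
From the equation the KI:I2 mole ratio is 2:1, so n(I2) = 1.0693 × 1/2 = 0.53464 mol.
Mass of I2 = 0.53464 mol × 253.80 g/mol = 135.69 g.
This is the theoretical yield. Percent yield = 116.1 g / 135.69 g × 100% = 85.562%.

85.56 %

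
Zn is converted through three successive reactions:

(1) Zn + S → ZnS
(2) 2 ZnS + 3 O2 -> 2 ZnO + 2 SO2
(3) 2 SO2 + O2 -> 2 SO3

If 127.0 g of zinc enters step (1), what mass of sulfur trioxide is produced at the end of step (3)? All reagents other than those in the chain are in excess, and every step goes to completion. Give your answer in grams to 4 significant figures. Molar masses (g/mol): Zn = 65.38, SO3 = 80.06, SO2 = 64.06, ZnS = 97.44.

155.5 g

n(Zn) = 127.0 / 65.38 = 1.9425 mol.
Reaction (1): Zn→ZnS ratio 1:1 ⇒ n(ZnS) = 1.9425 mol.
Reaction (2): ZnS→SO2 ratio 2:2 ⇒ n(SO2) = 1.9425 mol.
Reaction (3): SO2→SO3 ratio 2:2 ⇒ n(SO3) = 1.9425 mol.
Mass of SO3 = 1.9425 × 80.06 = 155.52 g.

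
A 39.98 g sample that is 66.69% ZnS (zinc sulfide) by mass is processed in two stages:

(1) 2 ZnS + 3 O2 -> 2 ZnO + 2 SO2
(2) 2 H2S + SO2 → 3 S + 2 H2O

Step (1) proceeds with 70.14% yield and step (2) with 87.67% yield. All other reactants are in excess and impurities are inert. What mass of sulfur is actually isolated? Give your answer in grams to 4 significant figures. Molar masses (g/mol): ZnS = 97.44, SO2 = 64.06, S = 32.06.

16.18 g

Pure ZnS = 39.98 × 0.6669 = 26.663 g.
n(ZnS) = 26.663 / 97.44 = 0.27363 mol.
Step 1 (ZnS:SO2 = 2:2): theoretical n(SO2) = 0.27363 mol; at 70.14% yield, n(SO2) = 0.19193 mol.
Step 2 (SO2:S = 1:3): theoretical n(S) = 0.57578 mol, so theoretical mass = 0.57578 × 32.06 = 18.459 g.
At 87.67% yield, actual mass of S = 18.459 × 0.8767 = 16.183 g.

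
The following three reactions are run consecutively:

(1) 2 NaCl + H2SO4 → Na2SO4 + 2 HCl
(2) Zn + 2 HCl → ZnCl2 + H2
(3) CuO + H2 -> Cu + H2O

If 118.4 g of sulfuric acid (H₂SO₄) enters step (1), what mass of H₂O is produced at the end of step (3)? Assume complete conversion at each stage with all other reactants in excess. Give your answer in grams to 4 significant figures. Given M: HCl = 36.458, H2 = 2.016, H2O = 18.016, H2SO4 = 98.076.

n(H2SO4) = 118.4 / 98.076 = 1.2072 mol.
Reaction (1): H2SO4→HCl ratio 1:2 ⇒ n(HCl) = 2.4145 mol.
Reaction (2): HCl→H2 ratio 2:1 ⇒ n(H2) = 1.2072 mol.
Reaction (3): H2→H2O ratio 1:1 ⇒ n(H2O) = 1.2072 mol.
Mass of H2O = 1.2072 × 18.016 = 21.749 g.

21.75 g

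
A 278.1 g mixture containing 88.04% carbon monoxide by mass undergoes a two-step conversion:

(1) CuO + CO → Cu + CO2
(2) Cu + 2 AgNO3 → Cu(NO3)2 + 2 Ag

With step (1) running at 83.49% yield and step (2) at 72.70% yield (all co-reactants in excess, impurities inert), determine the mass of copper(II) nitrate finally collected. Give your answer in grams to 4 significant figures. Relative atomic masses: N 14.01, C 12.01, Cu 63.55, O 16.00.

Pure CO = 278.1 × 0.8804 = 244.84 g.
M(CO) = 12.01 + 16.00 = 28.01 g/mol.
M(Cu(NO3)2) = 63.55 + 2(14.01) + 6(16.00) = 187.57 g/mol.
n(CO) = 244.84 / 28.01 = 8.7411 mol.
Step 1 (CO:Cu = 1:1): theoretical n(Cu) = 8.7411 mol; at 83.49% yield, n(Cu) = 7.2980 mol.
Step 2 (Cu:Cu(NO3)2 = 1:1): theoretical n(Cu(NO3)2) = 7.2980 mol, so theoretical mass = 7.2980 × 187.57 = 1368.9 g.
At 72.70% yield, actual mass of Cu(NO3)2 = 1368.9 × 0.7270 = 995.18 g.

995.2 g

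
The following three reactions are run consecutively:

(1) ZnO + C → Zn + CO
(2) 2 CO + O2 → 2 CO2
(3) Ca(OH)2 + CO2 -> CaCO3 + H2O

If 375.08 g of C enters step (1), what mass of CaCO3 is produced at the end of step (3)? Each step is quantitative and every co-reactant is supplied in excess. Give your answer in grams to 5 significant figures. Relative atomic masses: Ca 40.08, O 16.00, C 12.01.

M(C) = 12.01 g/mol.
M(CaCO3) = 40.08 + 12.01 + 3(16.00) = 100.09 g/mol.
n(C) = 375.08 / 12.01 = 31.2306 mol.
Reaction (1): C→CO ratio 1:1 ⇒ n(CO) = 31.2306 mol.
Reaction (2): CO→CO2 ratio 2:2 ⇒ n(CO2) = 31.2306 mol.
Reaction (3): CO2→CaCO3 ratio 1:1 ⇒ n(CaCO3) = 31.2306 mol.
Mass of CaCO3 = 31.2306 × 100.09 = 3125.87 g.

3125.9 g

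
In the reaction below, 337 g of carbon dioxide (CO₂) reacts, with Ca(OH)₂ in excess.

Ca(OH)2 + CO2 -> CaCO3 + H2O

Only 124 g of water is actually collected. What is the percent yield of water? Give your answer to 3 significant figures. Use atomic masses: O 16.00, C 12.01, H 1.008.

89.9 %

M(CO2) = 12.01 + 2(16.00) = 44.01 g/mol.
M(H2O) = 2(1.008) + 16.00 = 18.016 g/mol.
n(CO2) = 337.0 g / 44.01 g/mol = 7.657 mol.
From the equation the CO2:H2O mole ratio is 1:1, so n(H2O) = 7.657 × 1/1 = 7.657 mol.
Mass of H2O = 7.657 mol × 18.016 g/mol = 138.0 g.
This is the theoretical yield. Percent yield = 124 g / 138.0 g × 100% = 89.88%.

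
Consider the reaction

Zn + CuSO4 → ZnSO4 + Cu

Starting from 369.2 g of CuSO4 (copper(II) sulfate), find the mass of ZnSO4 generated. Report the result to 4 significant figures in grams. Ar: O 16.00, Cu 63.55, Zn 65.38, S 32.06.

373.4 g

M(CuSO4) = 63.55 + 32.06 + 4(16.00) = 159.61 g/mol.
M(ZnSO4) = 65.38 + 32.06 + 4(16.00) = 161.44 g/mol.
n(CuSO4) = 369.20 g / 159.61 g/mol = 2.3131 mol.
From the equation the CuSO4:ZnSO4 mole ratio is 1:1, so n(ZnSO4) = 2.3131 × 1/1 = 2.3131 mol.
Mass of ZnSO4 = 2.3131 mol × 161.44 g/mol = 373.43 g.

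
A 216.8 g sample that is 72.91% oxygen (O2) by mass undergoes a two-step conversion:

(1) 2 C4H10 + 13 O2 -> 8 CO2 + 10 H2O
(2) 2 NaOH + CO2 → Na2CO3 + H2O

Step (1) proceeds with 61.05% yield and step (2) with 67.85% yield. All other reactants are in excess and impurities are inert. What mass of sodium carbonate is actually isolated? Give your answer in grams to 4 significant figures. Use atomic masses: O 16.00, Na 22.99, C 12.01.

Pure O2 = 216.8 × 0.7291 = 158.07 g.
M(O2) = 2(16.00) = 32.00 g/mol.
M(Na2CO3) = 2(22.99) + 12.01 + 3(16.00) = 105.99 g/mol.
n(O2) = 158.07 / 32.00 = 4.9397 mol.
Step 1 (O2:CO2 = 13:8): theoretical n(CO2) = 3.0398 mol; at 61.05% yield, n(CO2) = 1.8558 mol.
Step 2 (CO2:Na2CO3 = 1:1): theoretical n(Na2CO3) = 1.8558 mol, so theoretical mass = 1.8558 × 105.99 = 196.70 g.
At 67.85% yield, actual mass of Na2CO3 = 196.70 × 0.6785 = 133.46 g.

133.5 g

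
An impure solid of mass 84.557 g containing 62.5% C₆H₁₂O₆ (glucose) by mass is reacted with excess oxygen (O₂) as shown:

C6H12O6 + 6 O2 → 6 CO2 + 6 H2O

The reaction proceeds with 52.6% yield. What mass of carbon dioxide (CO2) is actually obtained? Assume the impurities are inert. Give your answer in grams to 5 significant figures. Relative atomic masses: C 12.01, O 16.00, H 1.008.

Pure C6H12O6 available = 84.557 g × 0.625 = 52.8481 g.
M(C6H12O6) = 6(12.01) + 12(1.008) + 6(16.00) = 180.156 g/mol.
M(CO2) = 12.01 + 2(16.00) = 44.01 g/mol.
n(C6H12O6) = 52.8481 g / 180.156 g/mol = 0.293346 mol.
From the equation the C6H12O6:CO2 mole ratio is 1:6, so n(CO2) = 0.293346 × 6/1 = 1.76008 mol.
Mass of CO2 = 1.76008 mol × 44.01 g/mol = 77.4611 g.
Actual mass collected = 77.4611 g × 0.526 = 40.7445 g.

40.745 g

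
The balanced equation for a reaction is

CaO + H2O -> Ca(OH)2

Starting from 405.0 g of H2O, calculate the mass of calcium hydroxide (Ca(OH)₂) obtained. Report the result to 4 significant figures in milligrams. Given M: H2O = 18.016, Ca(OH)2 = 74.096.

1666000 mg

n(H2O) = 405.00 g / 18.016 g/mol = 22.480 mol.
From the equation the H2O:Ca(OH)2 mole ratio is 1:1, so n(Ca(OH)2) = 22.480 × 1/1 = 22.480 mol.
Mass of Ca(OH)2 = 22.480 mol × 74.096 g/mol = 1665.7 g.
Converting to mg: 1665.7 g = 1666000 mg.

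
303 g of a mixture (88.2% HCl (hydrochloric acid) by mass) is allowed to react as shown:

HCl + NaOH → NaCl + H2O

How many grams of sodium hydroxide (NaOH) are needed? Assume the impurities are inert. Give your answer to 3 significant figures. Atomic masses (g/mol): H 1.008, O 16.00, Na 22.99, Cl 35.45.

293 g

Mass of pure HCl = 303 g × 0.882 = 267.2 g.
M(HCl) = 1.008 + 35.45 = 36.458 g/mol.
M(NaOH) = 22.99 + 16.00 + 1.008 = 39.998 g/mol.
n(HCl) = 267.2 g / 36.458 g/mol = 7.330 mol.
From the equation the HCl:NaOH mole ratio is 1:1, so n(NaOH) = 7.330 × 1/1 = 7.330 mol.
Mass of NaOH = 7.330 mol × 39.998 g/mol = 293.2 g.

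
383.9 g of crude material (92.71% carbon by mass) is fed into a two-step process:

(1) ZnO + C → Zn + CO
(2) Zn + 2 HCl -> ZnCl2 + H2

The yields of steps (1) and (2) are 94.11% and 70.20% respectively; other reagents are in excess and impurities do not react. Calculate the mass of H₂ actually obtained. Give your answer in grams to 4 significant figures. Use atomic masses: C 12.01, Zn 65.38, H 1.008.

Pure C = 383.9 × 0.9271 = 355.91 g.
M(C) = 12.01 g/mol.
M(H2) = 2(1.008) = 2.016 g/mol.
n(C) = 355.91 / 12.01 = 29.635 mol.
Step 1 (C:Zn = 1:1): theoretical n(Zn) = 29.635 mol; at 94.11% yield, n(Zn) = 27.889 mol.
Step 2 (Zn:H2 = 1:1): theoretical n(H2) = 27.889 mol, so theoretical mass = 27.889 × 2.016 = 56.225 g.
At 70.20% yield, actual mass of H2 = 56.225 × 0.7020 = 39.470 g.

39.47 g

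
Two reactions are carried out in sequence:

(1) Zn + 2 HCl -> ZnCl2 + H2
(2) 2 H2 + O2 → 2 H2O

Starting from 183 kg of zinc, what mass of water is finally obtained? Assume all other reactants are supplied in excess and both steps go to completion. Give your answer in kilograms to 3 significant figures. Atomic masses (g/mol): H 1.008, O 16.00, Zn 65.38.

50.4 kg

M(Zn) = 65.38 g/mol.
M(H2O) = 2(1.008) + 16.00 = 18.016 g/mol.
183 kg = 183000 g.
n(Zn) = 183000 / 65.38 = 2799 mol.
Step 1 gives a 1:1 ratio of Zn to H2, so n(H2) = 2799 mol.
In step 2 the H2:H2O ratio is 2:2, so n(H2O) = 2799 mol.
Mass of H2O = 2799 × 18.016 = 50430 g = 50.4 kg.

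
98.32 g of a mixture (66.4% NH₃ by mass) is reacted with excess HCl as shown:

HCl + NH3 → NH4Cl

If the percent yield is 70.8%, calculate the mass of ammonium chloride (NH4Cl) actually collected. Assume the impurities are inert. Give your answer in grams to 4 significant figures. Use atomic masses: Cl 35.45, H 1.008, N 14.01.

145.1 g

Pure NH3 available = 98.32 g × 0.664 = 65.284 g.
M(NH3) = 14.01 + 3(1.008) = 17.034 g/mol.
M(NH4Cl) = 14.01 + 4(1.008) + 35.45 = 53.492 g/mol.
n(NH3) = 65.284 g / 17.034 g/mol = 3.8326 mol.
From the equation the NH3:NH4Cl mole ratio is 1:1, so n(NH4Cl) = 3.8326 × 1/1 = 3.8326 mol.
Mass of NH4Cl = 3.8326 mol × 53.492 g/mol = 205.01 g.
Actual mass collected = 205.01 g × 0.708 = 145.15 g.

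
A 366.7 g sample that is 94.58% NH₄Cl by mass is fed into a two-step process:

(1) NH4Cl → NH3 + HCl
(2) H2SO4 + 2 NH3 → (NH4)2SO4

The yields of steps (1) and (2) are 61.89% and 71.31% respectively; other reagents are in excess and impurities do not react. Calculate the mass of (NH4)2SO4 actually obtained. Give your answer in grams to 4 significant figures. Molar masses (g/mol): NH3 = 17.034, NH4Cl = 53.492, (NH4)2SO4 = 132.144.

Pure NH4Cl = 366.7 × 0.9458 = 346.82 g.
n(NH4Cl) = 346.82 / 53.492 = 6.4837 mol.
Step 1 (NH4Cl:NH3 = 1:1): theoretical n(NH3) = 6.4837 mol; at 61.89% yield, n(NH3) = 4.0127 mol.
Step 2 (NH3:(NH4)2SO4 = 2:1): theoretical n((NH4)2SO4) = 2.0064 mol, so theoretical mass = 2.0064 × 132.144 = 265.13 g.
At 71.31% yield, actual mass of (NH4)2SO4 = 265.13 × 0.7131 = 189.06 g.

189.1 g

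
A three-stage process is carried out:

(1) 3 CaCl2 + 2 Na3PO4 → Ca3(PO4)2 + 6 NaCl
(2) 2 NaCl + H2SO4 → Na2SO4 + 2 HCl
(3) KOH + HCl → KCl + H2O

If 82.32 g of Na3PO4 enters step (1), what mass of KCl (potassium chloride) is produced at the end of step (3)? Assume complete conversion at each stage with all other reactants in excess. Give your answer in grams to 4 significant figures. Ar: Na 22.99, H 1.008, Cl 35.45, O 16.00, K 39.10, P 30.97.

M(Na3PO4) = 3(22.99) + 30.97 + 4(16.00) = 163.94 g/mol.
M(KCl) = 39.10 + 35.45 = 74.55 g/mol.
n(Na3PO4) = 82.32 / 163.94 = 0.50213 mol.
Reaction (1): Na3PO4→NaCl ratio 2:6 ⇒ n(NaCl) = 1.5064 mol.
Reaction (2): NaCl→HCl ratio 2:2 ⇒ n(HCl) = 1.5064 mol.
Reaction (3): HCl→KCl ratio 1:1 ⇒ n(KCl) = 1.5064 mol.
Mass of KCl = 1.5064 × 74.55 = 112.30 g.

112.3 g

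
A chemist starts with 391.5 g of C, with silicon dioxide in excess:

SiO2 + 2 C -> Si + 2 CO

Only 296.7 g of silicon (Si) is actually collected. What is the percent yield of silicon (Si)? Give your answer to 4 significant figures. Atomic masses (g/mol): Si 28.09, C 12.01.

64.80 %

M(C) = 12.01 g/mol.
M(Si) = 28.09 g/mol.
n(C) = 391.50 g / 12.01 g/mol = 32.598 mol.
From the equation the C:Si mole ratio is 2:1, so n(Si) = 32.598 × 1/2 = 16.299 mol.
Mass of Si = 16.299 mol × 28.09 g/mol = 457.84 g.
This is the theoretical yield. Percent yield = 296.7 g / 457.84 g × 100% = 64.805%.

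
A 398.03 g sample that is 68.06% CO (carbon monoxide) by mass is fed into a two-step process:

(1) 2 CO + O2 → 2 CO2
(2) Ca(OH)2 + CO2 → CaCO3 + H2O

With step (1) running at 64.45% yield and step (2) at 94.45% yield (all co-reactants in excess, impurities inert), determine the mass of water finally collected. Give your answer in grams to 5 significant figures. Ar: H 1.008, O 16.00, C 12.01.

106.07 g

Pure CO = 398.03 × 0.6806 = 270.899 g.
M(CO) = 12.01 + 16.00 = 28.01 g/mol.
M(H2O) = 2(1.008) + 16.00 = 18.016 g/mol.
n(CO) = 270.899 / 28.01 = 9.67152 mol.
Step 1 (CO:CO2 = 2:2): theoretical n(CO2) = 9.67152 mol; at 64.45% yield, n(CO2) = 6.23329 mol.
Step 2 (CO2:H2O = 1:1): theoretical n(H2O) = 6.23329 mol, so theoretical mass = 6.23329 × 18.016 = 112.299 g.
At 94.45% yield, actual mass of H2O = 112.299 × 0.9445 = 106.066 g.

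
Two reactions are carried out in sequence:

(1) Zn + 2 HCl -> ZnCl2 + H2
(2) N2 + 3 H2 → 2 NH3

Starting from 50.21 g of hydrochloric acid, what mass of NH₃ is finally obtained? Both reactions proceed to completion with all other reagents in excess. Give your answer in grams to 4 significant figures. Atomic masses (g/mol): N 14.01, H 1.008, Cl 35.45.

7.820 g

M(HCl) = 1.008 + 35.45 = 36.458 g/mol.
M(NH3) = 14.01 + 3(1.008) = 17.034 g/mol.
n(HCl) = 50.210 / 36.458 = 1.3772 mol.
Step 1 gives a 2:1 ratio of HCl to H2, so n(H2) = 0.68860 mol.
In step 2 the H2:NH3 ratio is 3:2, so n(NH3) = 0.45907 mol.
Mass of NH3 = 0.45907 × 17.034 = 7.8197 g.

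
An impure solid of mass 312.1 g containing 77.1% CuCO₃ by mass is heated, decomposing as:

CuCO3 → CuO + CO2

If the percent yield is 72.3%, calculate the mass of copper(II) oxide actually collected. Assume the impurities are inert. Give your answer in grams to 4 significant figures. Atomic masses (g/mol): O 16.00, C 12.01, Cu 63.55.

112.0 g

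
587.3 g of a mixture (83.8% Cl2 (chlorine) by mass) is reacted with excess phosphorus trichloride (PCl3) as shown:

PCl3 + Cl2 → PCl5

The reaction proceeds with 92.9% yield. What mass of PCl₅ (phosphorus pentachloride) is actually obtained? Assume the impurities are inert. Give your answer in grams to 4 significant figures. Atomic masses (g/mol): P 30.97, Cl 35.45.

Pure Cl2 available = 587.3 g × 0.838 = 492.16 g.
M(Cl2) = 2(35.45) = 70.90 g/mol.
M(PCl5) = 30.97 + 5(35.45) = 208.22 g/mol.
n(Cl2) = 492.16 g / 70.90 g/mol = 6.9416 mol.
From the equation the Cl2:PCl5 mole ratio is 1:1, so n(PCl5) = 6.9416 × 1/1 = 6.9416 mol.
Mass of PCl5 = 6.9416 mol × 208.22 g/mol = 1445.4 g.
Actual mass collected = 1445.4 g × 0.929 = 1342.8 g.

1343 g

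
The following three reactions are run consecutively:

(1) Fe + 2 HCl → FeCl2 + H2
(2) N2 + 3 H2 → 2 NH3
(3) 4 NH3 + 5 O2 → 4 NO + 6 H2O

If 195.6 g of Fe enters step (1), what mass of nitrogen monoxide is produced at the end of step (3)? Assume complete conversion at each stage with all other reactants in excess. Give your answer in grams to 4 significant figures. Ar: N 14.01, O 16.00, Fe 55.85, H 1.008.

70.07 g

M(Fe) = 55.85 g/mol.
M(NO) = 14.01 + 16.00 = 30.01 g/mol.
n(Fe) = 195.6 / 55.85 = 3.5022 mol.
Reaction (1): Fe→H2 ratio 1:1 ⇒ n(H2) = 3.5022 mol.
Reaction (2): H2→NH3 ratio 3:2 ⇒ n(NH3) = 2.3348 mol.
Reaction (3): NH3→NO ratio 4:4 ⇒ n(NO) = 2.3348 mol.
Mass of NO = 2.3348 × 30.01 = 70.068 g.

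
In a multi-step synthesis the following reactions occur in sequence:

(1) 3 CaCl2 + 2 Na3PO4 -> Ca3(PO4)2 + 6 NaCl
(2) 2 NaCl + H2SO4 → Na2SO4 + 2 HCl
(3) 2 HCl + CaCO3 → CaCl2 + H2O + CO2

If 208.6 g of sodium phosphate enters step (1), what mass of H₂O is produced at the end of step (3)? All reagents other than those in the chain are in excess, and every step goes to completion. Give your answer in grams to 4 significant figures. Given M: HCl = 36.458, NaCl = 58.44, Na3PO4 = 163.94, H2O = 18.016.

n(Na3PO4) = 208.6 / 163.94 = 1.2724 mol.
Reaction (1): Na3PO4→NaCl ratio 2:6 ⇒ n(NaCl) = 3.8173 mol.
Reaction (2): NaCl→HCl ratio 2:2 ⇒ n(HCl) = 3.8173 mol.
Reaction (3): HCl→H2O ratio 2:1 ⇒ n(H2O) = 1.9086 mol.
Mass of H2O = 1.9086 × 18.016 = 34.386 g.

34.39 g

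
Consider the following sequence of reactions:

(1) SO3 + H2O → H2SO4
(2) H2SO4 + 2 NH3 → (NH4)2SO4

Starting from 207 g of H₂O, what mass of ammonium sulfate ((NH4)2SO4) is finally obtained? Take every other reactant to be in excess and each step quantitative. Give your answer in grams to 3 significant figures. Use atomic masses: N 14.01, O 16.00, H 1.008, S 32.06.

1520 g

M(H2O) = 2(1.008) + 16.00 = 18.016 g/mol.
M((NH4)2SO4) = 2(14.01) + 8(1.008) + 32.06 + 4(16.00) = 132.144 g/mol.
n(H2O) = 207.0 / 18.016 = 11.49 mol.
Step 1 gives a 1:1 ratio of H2O to H2SO4, so n(H2SO4) = 11.49 mol.
In step 2 the H2SO4:(NH4)2SO4 ratio is 1:1, so n((NH4)2SO4) = 11.49 mol.
Mass of (NH4)2SO4 = 11.49 × 132.144 = 1518 g.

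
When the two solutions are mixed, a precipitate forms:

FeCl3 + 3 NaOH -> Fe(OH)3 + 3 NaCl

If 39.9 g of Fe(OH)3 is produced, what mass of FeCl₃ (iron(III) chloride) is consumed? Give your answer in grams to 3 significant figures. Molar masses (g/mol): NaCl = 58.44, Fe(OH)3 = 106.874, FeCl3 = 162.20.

n(Fe(OH)3) = 39.90 g / 106.874 g/mol = 0.3733 mol.
From the equation the Fe(OH)3:FeCl3 mole ratio is 1:1, so n(FeCl3) = 0.3733 × 1/1 = 0.3733 mol.
Mass of FeCl3 = 0.3733 mol × 162.20 g/mol = 60.56 g.

60.6 g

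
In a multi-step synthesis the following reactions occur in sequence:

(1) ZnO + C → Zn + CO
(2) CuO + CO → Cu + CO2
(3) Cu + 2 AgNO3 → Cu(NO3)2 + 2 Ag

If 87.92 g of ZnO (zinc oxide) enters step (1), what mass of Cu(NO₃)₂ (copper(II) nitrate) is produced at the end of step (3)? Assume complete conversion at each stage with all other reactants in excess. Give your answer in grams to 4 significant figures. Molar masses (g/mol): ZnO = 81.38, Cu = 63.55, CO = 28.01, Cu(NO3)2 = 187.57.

202.6 g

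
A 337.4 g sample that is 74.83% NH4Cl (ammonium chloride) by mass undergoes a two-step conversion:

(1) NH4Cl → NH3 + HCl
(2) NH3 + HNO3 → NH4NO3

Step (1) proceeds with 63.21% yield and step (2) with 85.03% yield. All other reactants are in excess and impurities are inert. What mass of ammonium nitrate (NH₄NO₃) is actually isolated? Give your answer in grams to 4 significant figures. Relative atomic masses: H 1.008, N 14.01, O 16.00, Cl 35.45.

Pure NH4Cl = 337.4 × 0.7483 = 252.48 g.
M(NH4Cl) = 14.01 + 4(1.008) + 35.45 = 53.492 g/mol.
M(NH4NO3) = 2(14.01) + 4(1.008) + 3(16.00) = 80.052 g/mol.
n(NH4Cl) = 252.48 / 53.492 = 4.7199 mol.
Step 1 (NH4Cl:NH3 = 1:1): theoretical n(NH3) = 4.7199 mol; at 63.21% yield, n(NH3) = 2.9834 mol.
Step 2 (NH3:NH4NO3 = 1:1): theoretical n(NH4NO3) = 2.9834 mol, so theoretical mass = 2.9834 × 80.052 = 238.83 g.
At 85.03% yield, actual mass of NH4NO3 = 238.83 × 0.8503 = 203.08 g.

203.1 g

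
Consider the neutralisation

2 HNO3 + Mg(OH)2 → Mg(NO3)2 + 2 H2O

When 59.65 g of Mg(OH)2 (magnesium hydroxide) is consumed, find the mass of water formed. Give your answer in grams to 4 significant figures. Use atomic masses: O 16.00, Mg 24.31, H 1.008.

M(Mg(OH)2) = 24.31 + 2(16.00) + 2(1.008) = 58.326 g/mol.
M(H2O) = 2(1.008) + 16.00 = 18.016 g/mol.
n(Mg(OH)2) = 59.650 g / 58.326 g/mol = 1.0227 mol.
From the equation the Mg(OH)2:H2O mole ratio is 1:2, so n(H2O) = 1.0227 × 2/1 = 2.0454 mol.
Mass of H2O = 2.0454 mol × 18.016 g/mol = 36.850 g.

36.85 g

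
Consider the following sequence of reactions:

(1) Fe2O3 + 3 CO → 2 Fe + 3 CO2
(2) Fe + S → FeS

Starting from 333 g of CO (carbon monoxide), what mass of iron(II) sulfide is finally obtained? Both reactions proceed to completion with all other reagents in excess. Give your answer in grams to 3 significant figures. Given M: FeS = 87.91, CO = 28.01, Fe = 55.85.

697 g

n(CO) = 333.0 / 28.01 = 11.89 mol.
Step 1 gives a 3:2 ratio of CO to Fe, so n(Fe) = 7.926 mol.
In step 2 the Fe:FeS ratio is 1:1, so n(FeS) = 7.926 mol.
Mass of FeS = 7.926 × 87.91 = 696.8 g.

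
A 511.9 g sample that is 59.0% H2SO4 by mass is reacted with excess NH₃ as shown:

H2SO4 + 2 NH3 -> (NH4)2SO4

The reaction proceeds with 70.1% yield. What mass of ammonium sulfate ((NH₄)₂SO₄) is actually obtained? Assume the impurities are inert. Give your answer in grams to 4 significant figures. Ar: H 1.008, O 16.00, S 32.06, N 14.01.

Pure H2SO4 available = 511.9 g × 0.590 = 302.02 g.
M(H2SO4) = 2(1.008) + 32.06 + 4(16.00) = 98.076 g/mol.
M((NH4)2SO4) = 2(14.01) + 8(1.008) + 32.06 + 4(16.00) = 132.144 g/mol.
n(H2SO4) = 302.02 g / 98.076 g/mol = 3.0795 mol.
From the equation the H2SO4:(NH4)2SO4 mole ratio is 1:1, so n((NH4)2SO4) = 3.0795 × 1/1 = 3.0795 mol.
Mass of (NH4)2SO4 = 3.0795 mol × 132.144 g/mol = 406.93 g.
Actual mass collected = 406.93 g × 0.701 = 285.26 g.

285.3 g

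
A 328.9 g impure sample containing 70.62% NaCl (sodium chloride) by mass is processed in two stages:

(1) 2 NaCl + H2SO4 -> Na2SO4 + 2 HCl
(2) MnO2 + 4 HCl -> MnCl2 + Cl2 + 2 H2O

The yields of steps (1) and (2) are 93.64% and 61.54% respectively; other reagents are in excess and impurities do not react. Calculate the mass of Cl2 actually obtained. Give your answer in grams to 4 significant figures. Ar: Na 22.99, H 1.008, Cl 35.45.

40.60 g

Pure NaCl = 328.9 × 0.7062 = 232.27 g.
M(NaCl) = 22.99 + 35.45 = 58.44 g/mol.
M(Cl2) = 2(35.45) = 70.90 g/mol.
n(NaCl) = 232.27 / 58.44 = 3.9745 mol.
Step 1 (NaCl:HCl = 2:2): theoretical n(HCl) = 3.9745 mol; at 93.64% yield, n(HCl) = 3.7217 mol.
Step 2 (HCl:Cl2 = 4:1): theoretical n(Cl2) = 0.93043 mol, so theoretical mass = 0.93043 × 70.90 = 65.967 g.
At 61.54% yield, actual mass of Cl2 = 65.967 × 0.6154 = 40.596 g.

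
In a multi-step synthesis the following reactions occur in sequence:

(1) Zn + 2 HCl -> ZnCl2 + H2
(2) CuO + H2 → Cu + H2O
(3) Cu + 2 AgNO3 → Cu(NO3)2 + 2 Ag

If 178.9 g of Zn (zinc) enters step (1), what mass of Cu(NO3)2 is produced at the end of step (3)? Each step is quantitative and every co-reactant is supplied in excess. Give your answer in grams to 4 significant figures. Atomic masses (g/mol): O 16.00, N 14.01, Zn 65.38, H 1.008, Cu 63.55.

513.2 g

M(Zn) = 65.38 g/mol.
M(Cu(NO3)2) = 63.55 + 2(14.01) + 6(16.00) = 187.57 g/mol.
n(Zn) = 178.9 / 65.38 = 2.7363 mol.
Reaction (1): Zn→H2 ratio 1:1 ⇒ n(H2) = 2.7363 mol.
Reaction (2): H2→Cu ratio 1:1 ⇒ n(Cu) = 2.7363 mol.
Reaction (3): Cu→Cu(NO3)2 ratio 1:1 ⇒ n(Cu(NO3)2) = 2.7363 mol.
Mass of Cu(NO3)2 = 2.7363 × 187.57 = 513.25 g.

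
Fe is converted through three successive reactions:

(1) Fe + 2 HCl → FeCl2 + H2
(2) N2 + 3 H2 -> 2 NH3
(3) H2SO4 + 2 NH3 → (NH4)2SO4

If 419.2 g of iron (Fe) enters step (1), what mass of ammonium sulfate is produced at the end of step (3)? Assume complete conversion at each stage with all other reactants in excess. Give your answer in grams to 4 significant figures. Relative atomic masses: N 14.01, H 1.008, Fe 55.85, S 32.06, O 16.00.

330.6 g

M(Fe) = 55.85 g/mol.
M((NH4)2SO4) = 2(14.01) + 8(1.008) + 32.06 + 4(16.00) = 132.144 g/mol.
n(Fe) = 419.2 / 55.85 = 7.5058 mol.
Reaction (1): Fe→H2 ratio 1:1 ⇒ n(H2) = 7.5058 mol.
Reaction (2): H2→NH3 ratio 3:2 ⇒ n(NH3) = 5.0039 mol.
Reaction (3): NH3→(NH4)2SO4 ratio 2:1 ⇒ n((NH4)2SO4) = 2.5019 mol.
Mass of (NH4)2SO4 = 2.5019 × 132.144 = 330.62 g.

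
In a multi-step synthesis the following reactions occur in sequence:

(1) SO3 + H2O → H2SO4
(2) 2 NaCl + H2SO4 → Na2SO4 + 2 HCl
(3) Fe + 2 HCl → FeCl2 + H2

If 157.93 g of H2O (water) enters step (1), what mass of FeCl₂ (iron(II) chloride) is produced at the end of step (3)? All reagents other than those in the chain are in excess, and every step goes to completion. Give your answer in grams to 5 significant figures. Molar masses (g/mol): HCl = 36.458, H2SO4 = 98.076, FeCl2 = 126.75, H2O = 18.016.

n(H2O) = 157.93 / 18.016 = 8.76610 mol.
Reaction (1): H2O→H2SO4 ratio 1:1 ⇒ n(H2SO4) = 8.76610 mol.
Reaction (2): H2SO4→HCl ratio 1:2 ⇒ n(HCl) = 17.5322 mol.
Reaction (3): HCl→FeCl2 ratio 2:1 ⇒ n(FeCl2) = 8.76610 mol.
Mass of FeCl2 = 8.76610 × 126.75 = 1111.10 g.

1111.1 g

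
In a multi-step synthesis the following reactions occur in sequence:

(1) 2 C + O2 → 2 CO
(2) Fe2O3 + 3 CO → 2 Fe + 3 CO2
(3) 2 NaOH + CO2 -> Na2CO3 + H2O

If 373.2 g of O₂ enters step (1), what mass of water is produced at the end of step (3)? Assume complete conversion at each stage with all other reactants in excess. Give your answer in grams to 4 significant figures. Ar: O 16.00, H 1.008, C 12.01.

M(O2) = 2(16.00) = 32.00 g/mol.
M(H2O) = 2(1.008) + 16.00 = 18.016 g/mol.
n(O2) = 373.2 / 32.00 = 11.662 mol.
Reaction (1): O2→CO ratio 1:2 ⇒ n(CO) = 23.325 mol.
Reaction (2): CO→CO2 ratio 3:3 ⇒ n(CO2) = 23.325 mol.
Reaction (3): CO2→H2O ratio 1:1 ⇒ n(H2O) = 23.325 mol.
Mass of H2O = 23.325 × 18.016 = 420.22 g.

420.2 g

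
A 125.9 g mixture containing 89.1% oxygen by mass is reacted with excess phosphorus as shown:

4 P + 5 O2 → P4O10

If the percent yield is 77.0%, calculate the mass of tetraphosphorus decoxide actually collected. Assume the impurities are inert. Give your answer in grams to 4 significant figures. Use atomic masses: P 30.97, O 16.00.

153.3 g

Pure O2 available = 125.9 g × 0.891 = 112.18 g.
M(O2) = 2(16.00) = 32.00 g/mol.
M(P4O10) = 4(30.97) + 10(16.00) = 283.88 g/mol.
n(O2) = 112.18 g / 32.00 g/mol = 3.5055 mol.
From the equation the O2:P4O10 mole ratio is 5:1, so n(P4O10) = 3.5055 × 1/5 = 0.70111 mol.
Mass of P4O10 = 0.70111 mol × 283.88 g/mol = 199.03 g.
Actual mass collected = 199.03 g × 0.770 = 153.25 g.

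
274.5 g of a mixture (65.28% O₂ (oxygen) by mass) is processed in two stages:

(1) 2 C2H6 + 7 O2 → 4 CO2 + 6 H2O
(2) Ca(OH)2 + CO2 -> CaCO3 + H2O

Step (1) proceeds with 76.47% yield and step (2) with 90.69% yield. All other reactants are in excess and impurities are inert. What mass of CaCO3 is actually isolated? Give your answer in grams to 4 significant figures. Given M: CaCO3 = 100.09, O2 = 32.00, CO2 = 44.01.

Pure O2 = 274.5 × 0.6528 = 179.19 g.
n(O2) = 179.19 / 32.00 = 5.5998 mol.
Step 1 (O2:CO2 = 7:4): theoretical n(CO2) = 3.1999 mol; at 76.47% yield, n(CO2) = 2.4470 mol.
Step 2 (CO2:CaCO3 = 1:1): theoretical n(CaCO3) = 2.4470 mol, so theoretical mass = 2.4470 × 100.09 = 244.92 g.
At 90.69% yield, actual mass of CaCO3 = 244.92 × 0.9069 = 222.11 g.

222.1 g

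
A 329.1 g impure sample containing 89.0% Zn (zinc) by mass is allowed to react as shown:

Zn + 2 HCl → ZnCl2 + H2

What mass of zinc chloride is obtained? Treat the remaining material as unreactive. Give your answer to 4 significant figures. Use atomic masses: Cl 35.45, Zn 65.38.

610.5 g

Mass of pure Zn = 329.1 g × 0.890 = 292.90 g.
M(Zn) = 65.38 g/mol.
M(ZnCl2) = 65.38 + 2(35.45) = 136.28 g/mol.
n(Zn) = 292.90 g / 65.38 g/mol = 4.4799 mol.
From the equation the Zn:ZnCl2 mole ratio is 1:1, so n(ZnCl2) = 4.4799 × 1/1 = 4.4799 mol.
Mass of ZnCl2 = 4.4799 mol × 136.28 g/mol = 610.53 g.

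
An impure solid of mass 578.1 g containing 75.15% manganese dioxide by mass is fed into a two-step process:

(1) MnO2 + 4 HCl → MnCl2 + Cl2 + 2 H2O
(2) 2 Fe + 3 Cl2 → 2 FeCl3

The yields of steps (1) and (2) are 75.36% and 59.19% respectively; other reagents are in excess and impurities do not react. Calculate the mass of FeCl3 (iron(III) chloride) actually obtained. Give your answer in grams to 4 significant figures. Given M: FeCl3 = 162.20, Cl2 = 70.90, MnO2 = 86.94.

241.0 g

Pure MnO2 = 578.1 × 0.7515 = 434.44 g.
n(MnO2) = 434.44 / 86.94 = 4.9970 mol.
Step 1 (MnO2:Cl2 = 1:1): theoretical n(Cl2) = 4.9970 mol; at 75.36% yield, n(Cl2) = 3.7658 mol.
Step 2 (Cl2:FeCl3 = 3:2): theoretical n(FeCl3) = 2.5105 mol, so theoretical mass = 2.5105 × 162.20 = 407.20 g.
At 59.19% yield, actual mass of FeCl3 = 407.20 × 0.5919 = 241.02 g.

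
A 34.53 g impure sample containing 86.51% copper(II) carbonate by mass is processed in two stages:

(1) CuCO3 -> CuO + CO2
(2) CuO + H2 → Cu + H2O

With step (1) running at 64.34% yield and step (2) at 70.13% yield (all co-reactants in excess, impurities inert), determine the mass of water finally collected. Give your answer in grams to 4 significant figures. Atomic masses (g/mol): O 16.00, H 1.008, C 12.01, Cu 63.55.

1.965 g

Pure CuCO3 = 34.53 × 0.8651 = 29.872 g.
M(CuCO3) = 63.55 + 12.01 + 3(16.00) = 123.56 g/mol.
M(H2O) = 2(1.008) + 16.00 = 18.016 g/mol.
n(CuCO3) = 29.872 / 123.56 = 0.24176 mol.
Step 1 (CuCO3:CuO = 1:1): theoretical n(CuO) = 0.24176 mol; at 64.34% yield, n(CuO) = 0.15555 mol.
Step 2 (CuO:H2O = 1:1): theoretical n(H2O) = 0.15555 mol, so theoretical mass = 0.15555 × 18.016 = 2.8024 g.
At 70.13% yield, actual mass of H2O = 2.8024 × 0.7013 = 1.9653 g.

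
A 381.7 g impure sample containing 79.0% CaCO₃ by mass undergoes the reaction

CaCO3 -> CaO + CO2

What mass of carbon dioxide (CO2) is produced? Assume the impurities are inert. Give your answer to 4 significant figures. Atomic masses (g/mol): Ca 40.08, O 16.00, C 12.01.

Mass of pure CaCO3 = 381.7 g × 0.790 = 301.54 g.
M(CaCO3) = 40.08 + 12.01 + 3(16.00) = 100.09 g/mol.
M(CO2) = 12.01 + 2(16.00) = 44.01 g/mol.
n(CaCO3) = 301.54 g / 100.09 g/mol = 3.0127 mol.
From the equation the CaCO3:CO2 mole ratio is 1:1, so n(CO2) = 3.0127 × 1/1 = 3.0127 mol.
Mass of CO2 = 3.0127 mol × 44.01 g/mol = 132.59 g.

132.6 g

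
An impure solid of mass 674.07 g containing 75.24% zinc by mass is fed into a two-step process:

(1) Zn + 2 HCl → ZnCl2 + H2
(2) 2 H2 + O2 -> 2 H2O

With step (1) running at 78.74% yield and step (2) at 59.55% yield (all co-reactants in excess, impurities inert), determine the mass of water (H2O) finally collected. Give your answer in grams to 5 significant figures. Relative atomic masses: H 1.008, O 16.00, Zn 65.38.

Pure Zn = 674.07 × 0.7524 = 507.170 g.
M(Zn) = 65.38 g/mol.
M(H2O) = 2(1.008) + 16.00 = 18.016 g/mol.
n(Zn) = 507.170 / 65.38 = 7.75727 mol.
Step 1 (Zn:H2 = 1:1): theoretical n(H2) = 7.75727 mol; at 78.74% yield, n(H2) = 6.10807 mol.
Step 2 (H2:H2O = 2:2): theoretical n(H2O) = 6.10807 mol, so theoretical mass = 6.10807 × 18.016 = 110.043 g.
At 59.55% yield, actual mass of H2O = 110.043 × 0.5955 = 65.5306 g.

65.531 g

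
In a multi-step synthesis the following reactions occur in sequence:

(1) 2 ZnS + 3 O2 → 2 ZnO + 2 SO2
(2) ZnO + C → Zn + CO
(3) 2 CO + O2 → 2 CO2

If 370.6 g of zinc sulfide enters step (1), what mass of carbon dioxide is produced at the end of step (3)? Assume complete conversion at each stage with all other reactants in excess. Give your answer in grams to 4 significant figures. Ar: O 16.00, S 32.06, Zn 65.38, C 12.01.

167.4 g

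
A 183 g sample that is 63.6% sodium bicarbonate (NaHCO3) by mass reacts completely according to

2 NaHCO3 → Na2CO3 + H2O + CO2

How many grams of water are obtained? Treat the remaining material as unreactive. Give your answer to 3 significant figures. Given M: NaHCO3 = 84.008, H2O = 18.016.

12.5 g

Mass of pure NaHCO3 = 183 g × 0.636 = 116.4 g.
n(NaHCO3) = 116.4 g / 84.008 g/mol = 1.385 mol.
From the equation the NaHCO3:H2O mole ratio is 2:1, so n(H2O) = 1.385 × 1/2 = 0.6927 mol.
Mass of H2O = 0.6927 mol × 18.016 g/mol = 12.48 g.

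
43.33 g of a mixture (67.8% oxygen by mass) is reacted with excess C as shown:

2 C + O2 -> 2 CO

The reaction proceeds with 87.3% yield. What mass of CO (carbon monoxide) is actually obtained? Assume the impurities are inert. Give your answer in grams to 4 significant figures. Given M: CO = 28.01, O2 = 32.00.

44.90 g

Pure O2 available = 43.33 g × 0.678 = 29.378 g.
n(O2) = 29.378 g / 32.00 g/mol = 0.91805 mol.
From the equation the O2:CO mole ratio is 1:2, so n(CO) = 0.91805 × 2/1 = 1.8361 mol.
Mass of CO = 1.8361 mol × 28.01 g/mol = 51.429 g.
Actual mass collected = 51.429 g × 0.873 = 44.898 g.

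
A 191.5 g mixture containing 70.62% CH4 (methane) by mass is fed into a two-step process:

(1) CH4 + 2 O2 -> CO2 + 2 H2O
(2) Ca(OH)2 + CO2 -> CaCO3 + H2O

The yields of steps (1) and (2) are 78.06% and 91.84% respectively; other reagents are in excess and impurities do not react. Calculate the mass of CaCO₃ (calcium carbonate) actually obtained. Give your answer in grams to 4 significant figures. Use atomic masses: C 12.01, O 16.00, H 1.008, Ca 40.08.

604.9 g

Pure CH4 = 191.5 × 0.7062 = 135.24 g.
M(CH4) = 12.01 + 4(1.008) = 16.042 g/mol.
M(CaCO3) = 40.08 + 12.01 + 3(16.00) = 100.09 g/mol.
n(CH4) = 135.24 / 16.042 = 8.4302 mol.
Step 1 (CH4:CO2 = 1:1): theoretical n(CO2) = 8.4302 mol; at 78.06% yield, n(CO2) = 6.5806 mol.
Step 2 (CO2:CaCO3 = 1:1): theoretical n(CaCO3) = 6.5806 mol, so theoretical mass = 6.5806 × 100.09 = 658.65 g.
At 91.84% yield, actual mass of CaCO3 = 658.65 × 0.9184 = 604.91 g.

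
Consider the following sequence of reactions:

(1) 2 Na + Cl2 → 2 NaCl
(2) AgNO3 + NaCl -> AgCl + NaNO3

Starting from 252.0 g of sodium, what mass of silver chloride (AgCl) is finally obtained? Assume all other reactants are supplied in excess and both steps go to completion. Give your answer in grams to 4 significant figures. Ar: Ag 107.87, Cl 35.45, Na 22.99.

1571 g

M(Na) = 22.99 g/mol.
M(AgCl) = 107.87 + 35.45 = 143.32 g/mol.
n(Na) = 252.00 / 22.99 = 10.961 mol.
Step 1 gives a 2:2 ratio of Na to NaCl, so n(NaCl) = 10.961 mol.
In step 2 the NaCl:AgCl ratio is 1:1, so n(AgCl) = 10.961 mol.
Mass of AgCl = 10.961 × 143.32 = 1571.0 g.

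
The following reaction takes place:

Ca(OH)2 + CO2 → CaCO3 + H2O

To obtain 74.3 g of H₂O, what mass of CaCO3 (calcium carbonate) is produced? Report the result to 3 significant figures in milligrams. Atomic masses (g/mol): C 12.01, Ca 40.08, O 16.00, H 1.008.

413000 mg

M(H2O) = 2(1.008) + 16.00 = 18.016 g/mol.
M(CaCO3) = 40.08 + 12.01 + 3(16.00) = 100.09 g/mol.
n(H2O) = 74.30 g / 18.016 g/mol = 4.124 mol.
From the equation the H2O:CaCO3 mole ratio is 1:1, so n(CaCO3) = 4.124 × 1/1 = 4.124 mol.
Mass of CaCO3 = 4.124 mol × 100.09 g/mol = 412.8 g.
Converting to mg: 412.8 g = 413000 mg.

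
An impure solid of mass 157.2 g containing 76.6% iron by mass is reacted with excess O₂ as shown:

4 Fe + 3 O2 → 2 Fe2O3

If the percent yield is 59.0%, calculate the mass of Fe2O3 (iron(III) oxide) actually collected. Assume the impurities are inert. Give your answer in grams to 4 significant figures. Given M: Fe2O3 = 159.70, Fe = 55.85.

Pure Fe available = 157.2 g × 0.766 = 120.42 g.
n(Fe) = 120.42 g / 55.85 g/mol = 2.1560 mol.
From the equation the Fe:Fe2O3 mole ratio is 4:2, so n(Fe2O3) = 2.1560 × 2/4 = 1.0780 mol.
Mass of Fe2O3 = 1.0780 mol × 159.70 g/mol = 172.16 g.
Actual mass collected = 172.16 g × 0.590 = 101.57 g.

101.6 g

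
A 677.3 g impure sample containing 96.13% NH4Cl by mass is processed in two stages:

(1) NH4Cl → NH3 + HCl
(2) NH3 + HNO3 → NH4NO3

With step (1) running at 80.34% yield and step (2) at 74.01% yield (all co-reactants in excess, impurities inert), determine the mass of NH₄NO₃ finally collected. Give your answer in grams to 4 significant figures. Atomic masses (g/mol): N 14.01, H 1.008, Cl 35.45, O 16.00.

579.4 g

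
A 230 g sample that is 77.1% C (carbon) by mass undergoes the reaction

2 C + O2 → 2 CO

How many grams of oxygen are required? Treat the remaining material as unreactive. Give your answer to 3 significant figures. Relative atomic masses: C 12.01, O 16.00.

236 g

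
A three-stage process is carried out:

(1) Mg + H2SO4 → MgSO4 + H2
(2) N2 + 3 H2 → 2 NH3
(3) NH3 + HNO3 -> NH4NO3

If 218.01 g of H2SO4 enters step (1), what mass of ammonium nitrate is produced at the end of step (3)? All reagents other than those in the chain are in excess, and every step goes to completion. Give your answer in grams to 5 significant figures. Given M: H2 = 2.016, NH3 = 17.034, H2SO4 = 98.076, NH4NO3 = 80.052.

118.63 g

n(H2SO4) = 218.01 / 98.076 = 2.22287 mol.
Reaction (1): H2SO4→H2 ratio 1:1 ⇒ n(H2) = 2.22287 mol.
Reaction (2): H2→NH3 ratio 3:2 ⇒ n(NH3) = 1.48191 mol.
Reaction (3): NH3→NH4NO3 ratio 1:1 ⇒ n(NH4NO3) = 1.48191 mol.
Mass of NH4NO3 = 1.48191 × 80.052 = 118.630 g.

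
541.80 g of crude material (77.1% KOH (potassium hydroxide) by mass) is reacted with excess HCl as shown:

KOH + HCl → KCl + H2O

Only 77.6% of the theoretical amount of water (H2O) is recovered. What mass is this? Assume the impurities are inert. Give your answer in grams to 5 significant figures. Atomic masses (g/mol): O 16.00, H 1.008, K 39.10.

Pure KOH available = 541.80 g × 0.771 = 417.728 g.
M(KOH) = 39.10 + 16.00 + 1.008 = 56.108 g/mol.
M(H2O) = 2(1.008) + 16.00 = 18.016 g/mol.
n(KOH) = 417.728 g / 56.108 g/mol = 7.44507 mol.
From the equation the KOH:H2O mole ratio is 1:1, so n(H2O) = 7.44507 × 1/1 = 7.44507 mol.
Mass of H2O = 7.44507 mol × 18.016 g/mol = 134.130 g.
Actual mass collected = 134.130 g × 0.776 = 104.085 g.

104.09 g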